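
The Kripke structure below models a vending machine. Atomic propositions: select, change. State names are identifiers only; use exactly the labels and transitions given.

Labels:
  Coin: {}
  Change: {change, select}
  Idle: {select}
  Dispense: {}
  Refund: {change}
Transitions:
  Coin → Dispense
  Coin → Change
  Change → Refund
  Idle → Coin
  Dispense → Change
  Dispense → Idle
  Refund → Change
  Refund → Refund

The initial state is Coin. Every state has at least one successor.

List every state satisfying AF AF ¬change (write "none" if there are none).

States satisfying AF ¬change: {Coin, Idle, Dispense}.
States satisfying AF AF ¬change: {Coin, Idle, Dispense}.

{Coin, Idle, Dispense}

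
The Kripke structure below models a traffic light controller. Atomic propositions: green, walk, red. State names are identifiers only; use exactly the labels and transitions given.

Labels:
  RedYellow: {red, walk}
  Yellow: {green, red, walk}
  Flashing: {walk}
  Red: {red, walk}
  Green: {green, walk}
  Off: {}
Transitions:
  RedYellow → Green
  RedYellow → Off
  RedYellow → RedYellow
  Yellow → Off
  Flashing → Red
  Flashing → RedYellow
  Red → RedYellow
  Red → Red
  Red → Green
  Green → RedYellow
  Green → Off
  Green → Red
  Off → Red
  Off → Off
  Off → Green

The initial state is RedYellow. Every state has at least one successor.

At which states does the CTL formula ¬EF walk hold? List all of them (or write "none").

none

States satisfying walk: {RedYellow, Yellow, Flashing, Red, Green}.
States satisfying EF walk: {RedYellow, Yellow, Flashing, Red, Green, Off}.
States satisfying ¬EF walk: ∅.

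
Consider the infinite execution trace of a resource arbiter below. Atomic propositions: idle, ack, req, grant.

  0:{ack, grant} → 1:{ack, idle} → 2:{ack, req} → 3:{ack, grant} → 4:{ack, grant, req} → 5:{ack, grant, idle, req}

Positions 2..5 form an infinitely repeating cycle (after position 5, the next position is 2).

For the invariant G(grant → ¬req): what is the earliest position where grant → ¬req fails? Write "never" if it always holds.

4

Check grant → ¬req at each position in order: 0 ✓, 1 ✓, 2 ✓, 3 ✓.
At position 4 the labels are {ack, grant, req}, so grant → ¬req is false there. This is the first violation.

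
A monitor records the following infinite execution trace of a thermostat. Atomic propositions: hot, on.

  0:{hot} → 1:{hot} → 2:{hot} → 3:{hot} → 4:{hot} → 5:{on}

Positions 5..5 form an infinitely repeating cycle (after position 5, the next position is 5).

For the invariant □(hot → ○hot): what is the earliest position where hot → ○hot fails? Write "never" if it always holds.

Check hot → ○hot at each position in order: 0 ✓, 1 ✓, 2 ✓, 3 ✓.
At position 4 the labels are {hot} and the next position 5 has {on}, so hot → ○hot is false there. This is the first violation.

4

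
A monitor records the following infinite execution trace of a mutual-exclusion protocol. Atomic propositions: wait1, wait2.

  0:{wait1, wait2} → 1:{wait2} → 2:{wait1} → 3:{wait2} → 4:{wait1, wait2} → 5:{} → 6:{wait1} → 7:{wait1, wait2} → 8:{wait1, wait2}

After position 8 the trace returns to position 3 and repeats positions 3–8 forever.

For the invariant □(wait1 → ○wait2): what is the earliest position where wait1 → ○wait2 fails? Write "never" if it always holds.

Check wait1 → ○wait2 at each position in order: 0 ✓, 1 ✓, 2 ✓, 3 ✓.
At position 4 the labels are {wait1, wait2} and the next position 5 has {}, so wait1 → ○wait2 is false there. This is the first violation.

4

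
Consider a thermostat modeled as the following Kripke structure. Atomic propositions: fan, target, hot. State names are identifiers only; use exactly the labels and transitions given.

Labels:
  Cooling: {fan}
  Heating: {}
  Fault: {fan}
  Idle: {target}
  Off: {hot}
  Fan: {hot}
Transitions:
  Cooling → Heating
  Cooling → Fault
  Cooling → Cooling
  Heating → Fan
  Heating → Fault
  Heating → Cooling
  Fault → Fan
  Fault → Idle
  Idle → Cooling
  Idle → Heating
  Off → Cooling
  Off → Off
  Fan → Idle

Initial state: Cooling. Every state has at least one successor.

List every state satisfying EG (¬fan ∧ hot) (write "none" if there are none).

States satisfying ¬fan ∧ hot: {Off, Fan}.
States satisfying EG (¬fan ∧ hot): {Off}.

{Off}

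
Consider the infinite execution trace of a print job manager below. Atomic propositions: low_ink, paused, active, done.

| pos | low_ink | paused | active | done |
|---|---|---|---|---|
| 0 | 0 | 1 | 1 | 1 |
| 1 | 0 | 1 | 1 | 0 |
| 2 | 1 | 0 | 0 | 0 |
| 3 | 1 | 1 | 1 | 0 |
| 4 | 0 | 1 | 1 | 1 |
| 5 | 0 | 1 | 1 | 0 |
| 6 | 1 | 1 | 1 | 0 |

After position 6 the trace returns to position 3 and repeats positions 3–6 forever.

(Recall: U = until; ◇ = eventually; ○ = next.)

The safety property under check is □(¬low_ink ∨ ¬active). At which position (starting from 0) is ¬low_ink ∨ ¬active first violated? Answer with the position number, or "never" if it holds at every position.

3

Check ¬low_ink ∨ ¬active at each position in order: 0 ✓, 1 ✓, 2 ✓.
At position 3 the labels are {active, low_ink, paused}, so ¬low_ink ∨ ¬active is false there. This is the first violation.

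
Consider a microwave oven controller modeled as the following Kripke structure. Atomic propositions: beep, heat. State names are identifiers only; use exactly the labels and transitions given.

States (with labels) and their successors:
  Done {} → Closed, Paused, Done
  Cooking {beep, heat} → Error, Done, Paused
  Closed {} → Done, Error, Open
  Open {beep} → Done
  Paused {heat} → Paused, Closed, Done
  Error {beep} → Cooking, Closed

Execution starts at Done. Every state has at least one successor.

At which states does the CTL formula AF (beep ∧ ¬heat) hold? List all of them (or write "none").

States satisfying beep ∧ ¬heat: {Open, Error}.
States satisfying AF (beep ∧ ¬heat): {Open, Error}.

{Open, Error}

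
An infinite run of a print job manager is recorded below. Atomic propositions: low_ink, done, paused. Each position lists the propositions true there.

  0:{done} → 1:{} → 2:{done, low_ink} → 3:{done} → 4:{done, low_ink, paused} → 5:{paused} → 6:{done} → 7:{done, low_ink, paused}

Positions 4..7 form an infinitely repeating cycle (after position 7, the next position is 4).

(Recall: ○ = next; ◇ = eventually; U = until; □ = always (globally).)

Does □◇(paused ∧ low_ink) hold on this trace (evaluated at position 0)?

◇(paused ∧ low_ink) holds at every position 0..7, and those are all positions ever visited, so □◇(paused ∧ low_ink) holds.

Holds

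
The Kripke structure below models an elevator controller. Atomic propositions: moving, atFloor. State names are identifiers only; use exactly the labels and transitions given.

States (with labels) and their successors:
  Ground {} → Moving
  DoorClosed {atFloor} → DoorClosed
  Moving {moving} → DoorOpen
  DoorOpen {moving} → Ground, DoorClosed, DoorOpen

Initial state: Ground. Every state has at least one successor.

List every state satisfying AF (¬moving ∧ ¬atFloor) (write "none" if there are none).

{Ground}

States satisfying ¬moving ∧ ¬atFloor: {Ground}.
States satisfying AF (¬moving ∧ ¬atFloor): {Ground}.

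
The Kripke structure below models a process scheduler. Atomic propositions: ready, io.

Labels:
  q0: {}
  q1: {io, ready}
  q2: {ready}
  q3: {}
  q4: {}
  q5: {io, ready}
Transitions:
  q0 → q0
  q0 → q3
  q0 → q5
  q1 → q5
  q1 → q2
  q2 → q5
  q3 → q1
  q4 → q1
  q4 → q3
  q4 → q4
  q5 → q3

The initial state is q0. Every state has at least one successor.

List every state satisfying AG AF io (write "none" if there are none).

States satisfying AF io: {q1, q2, q3, q5}.
States satisfying AG AF io: {q1, q2, q3, q5}.

{q1, q2, q3, q5}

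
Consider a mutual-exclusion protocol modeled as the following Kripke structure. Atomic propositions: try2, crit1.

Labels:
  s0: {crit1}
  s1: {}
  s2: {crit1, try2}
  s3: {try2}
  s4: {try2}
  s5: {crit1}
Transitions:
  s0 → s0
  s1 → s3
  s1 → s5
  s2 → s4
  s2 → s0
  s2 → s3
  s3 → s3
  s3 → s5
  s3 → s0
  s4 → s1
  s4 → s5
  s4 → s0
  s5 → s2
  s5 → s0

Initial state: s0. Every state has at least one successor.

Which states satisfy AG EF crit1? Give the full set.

States satisfying EF crit1: {s0, s1, s2, s3, s4, s5}.
States satisfying AG EF crit1: {s0, s1, s2, s3, s4, s5}.

{s0, s1, s2, s3, s4, s5}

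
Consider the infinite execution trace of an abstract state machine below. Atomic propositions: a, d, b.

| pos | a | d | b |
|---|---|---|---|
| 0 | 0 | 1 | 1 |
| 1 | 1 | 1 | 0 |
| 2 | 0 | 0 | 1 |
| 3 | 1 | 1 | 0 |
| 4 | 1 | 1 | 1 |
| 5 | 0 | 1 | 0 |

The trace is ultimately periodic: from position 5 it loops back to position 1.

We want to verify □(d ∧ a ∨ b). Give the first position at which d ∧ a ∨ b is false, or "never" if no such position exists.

Check d ∧ a ∨ b at each position in order: 0 ✓, 1 ✓, 2 ✓, 3 ✓, 4 ✓.
At position 5 the labels are {d}, so d ∧ a ∨ b is false there. This is the first violation.

5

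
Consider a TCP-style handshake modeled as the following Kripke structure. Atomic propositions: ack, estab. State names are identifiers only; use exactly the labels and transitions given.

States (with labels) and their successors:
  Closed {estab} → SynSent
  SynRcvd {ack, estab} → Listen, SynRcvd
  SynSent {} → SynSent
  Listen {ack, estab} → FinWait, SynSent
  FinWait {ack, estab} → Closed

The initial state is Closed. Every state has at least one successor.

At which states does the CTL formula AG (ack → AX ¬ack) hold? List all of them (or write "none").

States satisfying ack → AX ¬ack: {Closed, SynSent, FinWait}.
States satisfying AG (ack → AX ¬ack): {Closed, SynSent, FinWait}.

{Closed, SynSent, FinWait}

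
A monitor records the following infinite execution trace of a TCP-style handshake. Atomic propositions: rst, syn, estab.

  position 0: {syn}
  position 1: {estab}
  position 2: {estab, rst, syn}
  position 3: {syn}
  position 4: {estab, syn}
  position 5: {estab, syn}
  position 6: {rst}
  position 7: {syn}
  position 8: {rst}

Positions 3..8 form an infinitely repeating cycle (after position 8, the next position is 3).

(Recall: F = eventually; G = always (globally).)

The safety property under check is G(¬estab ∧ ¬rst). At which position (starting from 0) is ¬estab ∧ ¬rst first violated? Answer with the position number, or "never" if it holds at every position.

1

Check ¬estab ∧ ¬rst at each position in order: 0 ✓.
At position 1 the labels are {estab}, so ¬estab ∧ ¬rst is false there. This is the first violation.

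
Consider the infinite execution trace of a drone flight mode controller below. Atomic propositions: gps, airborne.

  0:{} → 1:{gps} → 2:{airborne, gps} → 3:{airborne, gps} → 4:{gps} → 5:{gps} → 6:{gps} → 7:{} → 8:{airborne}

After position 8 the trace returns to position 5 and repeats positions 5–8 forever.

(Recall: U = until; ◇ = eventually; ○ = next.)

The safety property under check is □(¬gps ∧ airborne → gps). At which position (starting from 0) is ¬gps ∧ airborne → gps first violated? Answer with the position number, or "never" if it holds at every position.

8

Check ¬gps ∧ airborne → gps at each position in order: 0 ✓, 1 ✓, 2 ✓, 3 ✓, 4 ✓, 5 ✓, 6 ✓, 7 ✓.
At position 8 the labels are {airborne}, so ¬gps ∧ airborne → gps is false there. This is the first violation.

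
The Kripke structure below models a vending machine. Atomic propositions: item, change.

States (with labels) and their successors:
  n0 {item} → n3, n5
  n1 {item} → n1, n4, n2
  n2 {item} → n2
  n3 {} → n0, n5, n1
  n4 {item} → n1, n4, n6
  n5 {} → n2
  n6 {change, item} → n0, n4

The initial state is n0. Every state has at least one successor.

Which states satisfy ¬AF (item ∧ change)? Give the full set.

{n0, n1, n2, n3, n4, n5}

States satisfying item ∧ change: {n6}.
States satisfying AF (item ∧ change): {n6}.
States satisfying ¬AF (item ∧ change): {n0, n1, n2, n3, n4, n5}.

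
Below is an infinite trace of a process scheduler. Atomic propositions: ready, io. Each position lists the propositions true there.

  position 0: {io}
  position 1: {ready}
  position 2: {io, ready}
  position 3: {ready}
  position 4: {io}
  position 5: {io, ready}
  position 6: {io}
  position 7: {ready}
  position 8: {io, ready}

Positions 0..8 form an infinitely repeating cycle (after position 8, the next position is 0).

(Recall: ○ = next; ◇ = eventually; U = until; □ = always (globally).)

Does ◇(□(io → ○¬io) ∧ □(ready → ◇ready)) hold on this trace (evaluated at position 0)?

Violated

□(io → ○¬io) ∧ □(ready → ◇ready) is false at every position 0..8, so it never becomes true and ◇(□(io → ○¬io) ∧ □(ready → ◇ready)) fails.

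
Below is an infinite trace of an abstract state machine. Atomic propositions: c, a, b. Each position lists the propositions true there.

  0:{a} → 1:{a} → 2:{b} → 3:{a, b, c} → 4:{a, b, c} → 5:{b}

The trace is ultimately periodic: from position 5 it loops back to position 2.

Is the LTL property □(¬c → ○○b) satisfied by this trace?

Holds

¬c → ○○b holds at every position 0..5, and those are all positions ever visited, so □(¬c → ○○b) holds.
Positions where ¬c holds: 0, 1, 2, 5.
Check ○○b at each: 0→ok, 1→ok, 2→ok, 5→ok.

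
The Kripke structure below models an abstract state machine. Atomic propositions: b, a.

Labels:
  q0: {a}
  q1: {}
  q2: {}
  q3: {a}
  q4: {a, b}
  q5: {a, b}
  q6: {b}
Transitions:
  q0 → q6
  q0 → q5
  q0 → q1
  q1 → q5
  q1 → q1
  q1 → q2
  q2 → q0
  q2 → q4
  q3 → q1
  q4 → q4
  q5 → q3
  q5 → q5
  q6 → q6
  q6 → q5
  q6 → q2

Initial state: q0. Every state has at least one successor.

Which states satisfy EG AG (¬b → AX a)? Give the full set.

{q4}

States satisfying AG (¬b → AX a): {q4}.
States satisfying EG AG (¬b → AX a): {q4}.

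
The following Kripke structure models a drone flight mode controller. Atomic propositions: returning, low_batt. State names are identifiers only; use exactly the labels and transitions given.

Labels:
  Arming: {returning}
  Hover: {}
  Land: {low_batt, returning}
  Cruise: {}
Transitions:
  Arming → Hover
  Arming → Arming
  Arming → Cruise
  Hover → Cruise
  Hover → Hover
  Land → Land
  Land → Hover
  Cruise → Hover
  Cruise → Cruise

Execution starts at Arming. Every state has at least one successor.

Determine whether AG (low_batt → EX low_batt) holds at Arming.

States satisfying low_batt → EX low_batt: {Arming, Hover, Land, Cruise}.
States satisfying AG (low_batt → EX low_batt): {Arming, Hover, Land, Cruise}.
Every state reachable from Arming satisfies low_batt → EX low_batt.
Arming ∈ Sat(AG (low_batt → EX low_batt)).

Satisfied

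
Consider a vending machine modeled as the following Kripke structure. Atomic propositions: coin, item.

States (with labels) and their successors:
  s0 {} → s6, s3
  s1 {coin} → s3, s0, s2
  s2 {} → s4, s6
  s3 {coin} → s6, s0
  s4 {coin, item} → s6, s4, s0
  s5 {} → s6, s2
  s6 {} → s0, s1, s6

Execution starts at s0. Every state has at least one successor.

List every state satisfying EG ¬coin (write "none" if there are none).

States satisfying ¬coin: {s0, s2, s5, s6}.
States satisfying EG ¬coin: {s0, s2, s5, s6}.

{s0, s2, s5, s6}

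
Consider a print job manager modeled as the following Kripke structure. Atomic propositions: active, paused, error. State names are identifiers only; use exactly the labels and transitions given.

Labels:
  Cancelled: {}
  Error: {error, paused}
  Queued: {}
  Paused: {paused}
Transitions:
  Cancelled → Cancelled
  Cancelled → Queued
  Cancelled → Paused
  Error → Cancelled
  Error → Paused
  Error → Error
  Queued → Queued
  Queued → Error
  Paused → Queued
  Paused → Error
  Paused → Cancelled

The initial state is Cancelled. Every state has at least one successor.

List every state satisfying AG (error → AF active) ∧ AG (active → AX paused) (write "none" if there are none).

none

States satisfying error → AF active: {Cancelled, Queued, Paused}.
States satisfying AG (error → AF active): ∅.
States satisfying active → AX paused: {Cancelled, Error, Queued, Paused}.
States satisfying AG (active → AX paused): {Cancelled, Error, Queued, Paused}.
States satisfying AG (error → AF active) ∧ AG (active → AX paused): ∅.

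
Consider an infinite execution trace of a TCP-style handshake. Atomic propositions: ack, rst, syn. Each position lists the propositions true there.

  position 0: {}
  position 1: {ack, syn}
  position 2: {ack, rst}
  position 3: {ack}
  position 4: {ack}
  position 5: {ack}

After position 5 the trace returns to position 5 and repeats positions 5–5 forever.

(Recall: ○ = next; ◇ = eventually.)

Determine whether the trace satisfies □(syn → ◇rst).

Satisfied

syn → ◇rst holds at every position 0..5, and those are all positions ever visited, so □(syn → ◇rst) holds.
Positions where syn holds: 1.
Check ◇rst at each: 1→ok.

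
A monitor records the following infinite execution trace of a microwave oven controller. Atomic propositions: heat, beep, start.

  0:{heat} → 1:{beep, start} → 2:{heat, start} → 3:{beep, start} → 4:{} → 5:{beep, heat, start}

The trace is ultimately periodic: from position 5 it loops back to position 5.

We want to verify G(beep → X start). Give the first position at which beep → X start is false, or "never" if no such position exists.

Check beep → X start at each position in order: 0 ✓, 1 ✓, 2 ✓.
At position 3 the labels are {beep, start} and the next position 4 has {}, so beep → X start is false there. This is the first violation.

3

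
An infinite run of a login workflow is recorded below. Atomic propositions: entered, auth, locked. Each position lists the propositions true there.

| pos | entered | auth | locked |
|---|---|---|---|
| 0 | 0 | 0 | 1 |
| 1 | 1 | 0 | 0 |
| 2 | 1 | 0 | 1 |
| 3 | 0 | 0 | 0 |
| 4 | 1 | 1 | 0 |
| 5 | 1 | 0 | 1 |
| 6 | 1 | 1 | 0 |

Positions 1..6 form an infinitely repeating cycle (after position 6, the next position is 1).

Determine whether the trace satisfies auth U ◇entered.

Satisfied

Walking from position 0: ◇entered first holds at position 0, and auth holds at every earlier position along the way, so auth U ◇entered holds.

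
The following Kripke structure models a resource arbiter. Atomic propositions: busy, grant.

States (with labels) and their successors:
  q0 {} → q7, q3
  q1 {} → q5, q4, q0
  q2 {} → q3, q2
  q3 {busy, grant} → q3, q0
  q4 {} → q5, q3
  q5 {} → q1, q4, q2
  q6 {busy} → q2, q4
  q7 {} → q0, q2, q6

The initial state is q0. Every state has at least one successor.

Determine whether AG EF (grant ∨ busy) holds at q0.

States satisfying EF (grant ∨ busy): {q0, q1, q2, q3, q4, q5, q6, q7}.
States satisfying AG EF (grant ∨ busy): {q0, q1, q2, q3, q4, q5, q6, q7}.
Every state reachable from q0 satisfies EF (grant ∨ busy).
q0 ∈ Sat(AG EF (grant ∨ busy)).

Yes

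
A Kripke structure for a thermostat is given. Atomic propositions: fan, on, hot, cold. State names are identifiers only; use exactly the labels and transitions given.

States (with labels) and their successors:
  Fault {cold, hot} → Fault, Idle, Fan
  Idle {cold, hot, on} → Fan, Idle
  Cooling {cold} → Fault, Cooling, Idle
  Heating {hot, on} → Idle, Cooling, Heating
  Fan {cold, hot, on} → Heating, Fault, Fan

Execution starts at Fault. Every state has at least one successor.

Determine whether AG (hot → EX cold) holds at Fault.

Holds

States satisfying hot → EX cold: {Fault, Idle, Cooling, Heating, Fan}.
States satisfying AG (hot → EX cold): {Fault, Idle, Cooling, Heating, Fan}.
Every state reachable from Fault satisfies hot → EX cold.
Fault ∈ Sat(AG (hot → EX cold)).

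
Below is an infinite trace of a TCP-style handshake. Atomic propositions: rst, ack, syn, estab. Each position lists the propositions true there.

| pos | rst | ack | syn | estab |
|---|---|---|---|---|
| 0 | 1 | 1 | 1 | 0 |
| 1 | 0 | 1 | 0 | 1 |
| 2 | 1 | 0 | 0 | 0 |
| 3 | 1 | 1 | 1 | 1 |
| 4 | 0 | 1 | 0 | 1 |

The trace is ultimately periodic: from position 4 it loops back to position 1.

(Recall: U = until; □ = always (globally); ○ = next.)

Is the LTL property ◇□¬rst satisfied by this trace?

□¬rst is false at every position 0..4, so it never becomes true and ◇□¬rst fails.

No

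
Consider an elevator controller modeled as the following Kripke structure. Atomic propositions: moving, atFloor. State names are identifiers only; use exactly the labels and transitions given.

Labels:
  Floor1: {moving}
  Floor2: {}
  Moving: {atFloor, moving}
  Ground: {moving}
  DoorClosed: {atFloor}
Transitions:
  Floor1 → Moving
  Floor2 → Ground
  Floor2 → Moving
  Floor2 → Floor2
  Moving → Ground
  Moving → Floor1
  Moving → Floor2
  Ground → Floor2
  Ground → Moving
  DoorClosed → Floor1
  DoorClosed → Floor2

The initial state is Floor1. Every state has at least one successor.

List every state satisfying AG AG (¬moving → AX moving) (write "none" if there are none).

none

States satisfying AG (¬moving → AX moving): ∅.
States satisfying AG AG (¬moving → AX moving): ∅.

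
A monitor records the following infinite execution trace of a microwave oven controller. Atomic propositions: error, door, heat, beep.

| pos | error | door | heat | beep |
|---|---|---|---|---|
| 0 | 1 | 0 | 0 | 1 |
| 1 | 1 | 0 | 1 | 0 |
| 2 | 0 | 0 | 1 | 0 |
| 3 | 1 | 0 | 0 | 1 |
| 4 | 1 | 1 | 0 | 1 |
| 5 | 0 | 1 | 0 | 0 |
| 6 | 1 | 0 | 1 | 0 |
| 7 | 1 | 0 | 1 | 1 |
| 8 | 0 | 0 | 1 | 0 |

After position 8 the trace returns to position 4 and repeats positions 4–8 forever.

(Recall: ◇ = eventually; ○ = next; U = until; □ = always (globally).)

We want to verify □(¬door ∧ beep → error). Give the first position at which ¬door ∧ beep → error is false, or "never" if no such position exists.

¬door ∧ beep → error holds at every position 0..8, and those are all the positions the trace ever visits, so the invariant □(¬door ∧ beep → error) is never violated.

never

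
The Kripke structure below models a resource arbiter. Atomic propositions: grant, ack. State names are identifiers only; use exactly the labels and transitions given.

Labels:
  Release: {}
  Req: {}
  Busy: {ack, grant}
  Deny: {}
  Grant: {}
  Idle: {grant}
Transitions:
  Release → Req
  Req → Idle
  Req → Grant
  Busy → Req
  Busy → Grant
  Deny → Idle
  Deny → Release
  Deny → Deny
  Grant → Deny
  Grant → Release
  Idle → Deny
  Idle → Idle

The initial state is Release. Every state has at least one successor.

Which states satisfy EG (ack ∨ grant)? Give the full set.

States satisfying ack ∨ grant: {Busy, Idle}.
States satisfying EG (ack ∨ grant): {Idle}.

{Idle}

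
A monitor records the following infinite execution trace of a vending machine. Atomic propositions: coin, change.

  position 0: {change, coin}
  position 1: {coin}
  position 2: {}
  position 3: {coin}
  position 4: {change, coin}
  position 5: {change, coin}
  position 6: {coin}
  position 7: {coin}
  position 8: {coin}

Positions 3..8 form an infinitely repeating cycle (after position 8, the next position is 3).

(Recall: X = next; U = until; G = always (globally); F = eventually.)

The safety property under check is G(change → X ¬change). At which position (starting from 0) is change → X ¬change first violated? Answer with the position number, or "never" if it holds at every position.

4

Check change → X ¬change at each position in order: 0 ✓, 1 ✓, 2 ✓, 3 ✓.
At position 4 the labels are {change, coin} and the next position 5 has {change, coin}, so change → X ¬change is false there. This is the first violation.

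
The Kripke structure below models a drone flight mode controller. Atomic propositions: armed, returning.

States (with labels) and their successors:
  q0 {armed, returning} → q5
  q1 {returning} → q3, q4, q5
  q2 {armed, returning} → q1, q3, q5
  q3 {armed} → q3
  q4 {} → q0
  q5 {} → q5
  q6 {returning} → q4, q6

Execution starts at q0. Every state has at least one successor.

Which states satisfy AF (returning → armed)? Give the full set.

{q0, q1, q2, q3, q4, q5}

States satisfying returning → armed: {q0, q2, q3, q4, q5}.
States satisfying AF (returning → armed): {q0, q1, q2, q3, q4, q5}.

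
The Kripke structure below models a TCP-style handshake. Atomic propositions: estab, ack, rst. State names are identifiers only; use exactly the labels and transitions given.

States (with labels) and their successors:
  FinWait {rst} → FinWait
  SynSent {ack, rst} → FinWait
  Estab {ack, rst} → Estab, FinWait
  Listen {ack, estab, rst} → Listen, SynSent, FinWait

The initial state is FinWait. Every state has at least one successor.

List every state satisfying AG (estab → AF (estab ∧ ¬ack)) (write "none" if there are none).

States satisfying estab → AF (estab ∧ ¬ack): {FinWait, SynSent, Estab}.
States satisfying AG (estab → AF (estab ∧ ¬ack)): {FinWait, SynSent, Estab}.

{FinWait, SynSent, Estab}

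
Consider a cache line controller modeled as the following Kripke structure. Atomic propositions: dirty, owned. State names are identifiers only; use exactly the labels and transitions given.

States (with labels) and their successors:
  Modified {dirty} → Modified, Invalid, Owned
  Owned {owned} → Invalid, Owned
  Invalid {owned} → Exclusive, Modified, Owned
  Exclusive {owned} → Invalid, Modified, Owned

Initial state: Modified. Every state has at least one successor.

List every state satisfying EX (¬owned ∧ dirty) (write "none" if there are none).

States satisfying ¬owned ∧ dirty: {Modified}.
States satisfying EX (¬owned ∧ dirty): {Modified, Invalid, Exclusive}.

{Modified, Invalid, Exclusive}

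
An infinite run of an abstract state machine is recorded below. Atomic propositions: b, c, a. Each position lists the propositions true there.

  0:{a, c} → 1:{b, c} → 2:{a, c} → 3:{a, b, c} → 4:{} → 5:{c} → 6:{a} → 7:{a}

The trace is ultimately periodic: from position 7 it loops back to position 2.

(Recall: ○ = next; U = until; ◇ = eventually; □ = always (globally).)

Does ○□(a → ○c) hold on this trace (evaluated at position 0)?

The position after 0 is 1; □(a → ○c) is false there.

No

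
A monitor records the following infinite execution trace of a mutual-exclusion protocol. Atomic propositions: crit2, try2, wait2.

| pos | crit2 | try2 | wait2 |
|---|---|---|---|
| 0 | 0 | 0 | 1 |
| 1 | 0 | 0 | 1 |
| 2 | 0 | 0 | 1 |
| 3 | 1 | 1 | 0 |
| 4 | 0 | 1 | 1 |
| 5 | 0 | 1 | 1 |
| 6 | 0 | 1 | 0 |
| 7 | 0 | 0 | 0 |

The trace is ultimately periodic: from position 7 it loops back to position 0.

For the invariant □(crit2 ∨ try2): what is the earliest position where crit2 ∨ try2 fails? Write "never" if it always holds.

0

At position 0 the labels are {wait2}, so crit2 ∨ try2 is false there. This is the first violation.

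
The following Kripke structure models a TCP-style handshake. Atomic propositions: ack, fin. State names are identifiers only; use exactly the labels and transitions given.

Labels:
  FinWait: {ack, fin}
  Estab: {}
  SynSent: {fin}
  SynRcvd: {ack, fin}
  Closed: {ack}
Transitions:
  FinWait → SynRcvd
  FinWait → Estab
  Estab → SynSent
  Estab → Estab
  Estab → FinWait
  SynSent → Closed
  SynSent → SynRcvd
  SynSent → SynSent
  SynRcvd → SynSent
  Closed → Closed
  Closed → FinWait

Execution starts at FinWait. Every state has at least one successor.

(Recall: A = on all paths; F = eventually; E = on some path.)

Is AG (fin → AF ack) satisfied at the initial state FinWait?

States satisfying fin → AF ack: {FinWait, Estab, SynRcvd, Closed}.
States satisfying AG (fin → AF ack): ∅.
SynSent is reachable from FinWait and violates fin → AF ack, so AG fails at FinWait.
FinWait ∉ Sat(AG (fin → AF ack)).

Does not hold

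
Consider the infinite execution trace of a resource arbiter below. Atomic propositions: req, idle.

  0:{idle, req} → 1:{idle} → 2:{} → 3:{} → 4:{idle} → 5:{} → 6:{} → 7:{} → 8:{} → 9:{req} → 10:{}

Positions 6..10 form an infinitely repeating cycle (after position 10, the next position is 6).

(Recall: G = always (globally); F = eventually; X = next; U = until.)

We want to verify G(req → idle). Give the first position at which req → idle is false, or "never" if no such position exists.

9

Check req → idle at each position in order: 0 ✓, 1 ✓, 2 ✓, 3 ✓, 4 ✓, 5 ✓, 6 ✓, 7 ✓, 8 ✓.
At position 9 the labels are {req}, so req → idle is false there. This is the first violation.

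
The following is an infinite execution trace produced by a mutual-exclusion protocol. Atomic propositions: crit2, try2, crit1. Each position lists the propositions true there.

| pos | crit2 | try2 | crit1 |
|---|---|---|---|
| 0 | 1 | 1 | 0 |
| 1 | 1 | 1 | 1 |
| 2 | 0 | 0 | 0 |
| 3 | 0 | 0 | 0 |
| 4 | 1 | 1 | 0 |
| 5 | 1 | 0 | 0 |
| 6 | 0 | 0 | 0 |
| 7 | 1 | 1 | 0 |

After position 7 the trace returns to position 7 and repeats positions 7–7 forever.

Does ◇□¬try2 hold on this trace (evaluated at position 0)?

□¬try2 is false at every position 0..7, so it never becomes true and ◇□¬try2 fails.

Violated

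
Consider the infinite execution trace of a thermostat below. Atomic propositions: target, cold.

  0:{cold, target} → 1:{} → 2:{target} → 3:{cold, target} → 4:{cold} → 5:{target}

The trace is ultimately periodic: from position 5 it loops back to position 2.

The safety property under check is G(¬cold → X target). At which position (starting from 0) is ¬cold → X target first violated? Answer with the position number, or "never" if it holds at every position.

never

¬cold → X target holds at every position 0..5, and those are all the positions the trace ever visits, so the invariant G(¬cold → X target) is never violated.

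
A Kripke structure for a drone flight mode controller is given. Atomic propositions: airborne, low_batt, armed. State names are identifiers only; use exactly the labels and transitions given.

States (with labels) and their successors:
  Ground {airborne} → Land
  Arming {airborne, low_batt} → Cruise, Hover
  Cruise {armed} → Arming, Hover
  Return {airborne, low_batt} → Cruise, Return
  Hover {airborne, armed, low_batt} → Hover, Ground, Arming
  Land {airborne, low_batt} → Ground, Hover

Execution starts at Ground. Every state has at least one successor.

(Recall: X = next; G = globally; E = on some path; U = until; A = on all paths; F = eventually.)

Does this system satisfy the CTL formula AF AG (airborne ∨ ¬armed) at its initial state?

States satisfying AG (airborne ∨ ¬armed): ∅.
States satisfying AF AG (airborne ∨ ¬armed): ∅.
There is a path from Ground along which AG (airborne ∨ ¬armed) never holds.
Ground ∉ Sat(AF AG (airborne ∨ ¬armed)).

No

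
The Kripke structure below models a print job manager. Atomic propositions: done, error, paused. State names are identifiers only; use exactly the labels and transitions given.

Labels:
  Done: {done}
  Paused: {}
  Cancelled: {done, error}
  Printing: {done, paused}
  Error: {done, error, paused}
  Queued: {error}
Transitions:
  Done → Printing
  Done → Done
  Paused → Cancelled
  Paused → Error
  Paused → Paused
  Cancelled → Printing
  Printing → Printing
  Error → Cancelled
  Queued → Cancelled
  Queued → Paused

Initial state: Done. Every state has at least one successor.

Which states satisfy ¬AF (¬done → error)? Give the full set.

{Paused}

States satisfying ¬done → error: {Done, Cancelled, Printing, Error, Queued}.
States satisfying AF (¬done → error): {Done, Cancelled, Printing, Error, Queued}.
States satisfying ¬AF (¬done → error): {Paused}.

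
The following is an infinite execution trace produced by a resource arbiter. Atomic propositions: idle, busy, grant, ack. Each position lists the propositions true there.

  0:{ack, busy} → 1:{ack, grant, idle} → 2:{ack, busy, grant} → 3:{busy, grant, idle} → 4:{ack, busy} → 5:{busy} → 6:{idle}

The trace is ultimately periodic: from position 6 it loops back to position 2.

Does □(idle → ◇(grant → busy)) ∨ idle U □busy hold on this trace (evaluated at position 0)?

idle → ◇(grant → busy) holds at every position 0..6, and those are all positions ever visited, so □(idle → ◇(grant → busy)) holds.
Positions where idle holds: 1, 3, 6.
Check ◇(grant → busy) at each: 1→ok, 3→ok, 6→ok.
Walking from position 0: at position 0, □busy has not yet held and idle fails, so idle U □busy is false.
At position 0: □(idle → ◇(grant → busy)) is true; idle U □busy is false; so □(idle → ◇(grant → busy)) ∨ idle U □busy is true.

Holds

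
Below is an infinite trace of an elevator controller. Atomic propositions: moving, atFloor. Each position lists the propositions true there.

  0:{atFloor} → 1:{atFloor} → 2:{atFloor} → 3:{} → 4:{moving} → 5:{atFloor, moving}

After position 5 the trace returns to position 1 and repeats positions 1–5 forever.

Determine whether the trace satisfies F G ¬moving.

G ¬moving is false at every position 0..5, so it never becomes true and F G ¬moving fails.

Does not hold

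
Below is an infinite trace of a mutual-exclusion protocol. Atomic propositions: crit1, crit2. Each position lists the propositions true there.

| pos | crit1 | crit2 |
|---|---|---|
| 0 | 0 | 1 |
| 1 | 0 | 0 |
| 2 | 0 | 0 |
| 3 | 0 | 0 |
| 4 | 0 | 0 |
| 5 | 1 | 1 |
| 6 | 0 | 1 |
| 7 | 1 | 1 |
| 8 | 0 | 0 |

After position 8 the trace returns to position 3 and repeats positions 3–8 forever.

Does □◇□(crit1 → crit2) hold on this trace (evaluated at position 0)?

Yes

◇□(crit1 → crit2) holds at every position 0..8, and those are all positions ever visited, so □◇□(crit1 → crit2) holds.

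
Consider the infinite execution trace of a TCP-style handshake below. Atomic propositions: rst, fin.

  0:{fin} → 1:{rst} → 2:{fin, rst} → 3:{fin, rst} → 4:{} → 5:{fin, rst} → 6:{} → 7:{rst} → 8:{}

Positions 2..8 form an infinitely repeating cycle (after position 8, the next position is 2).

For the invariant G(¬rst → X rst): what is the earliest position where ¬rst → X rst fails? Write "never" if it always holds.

never

¬rst → X rst holds at every position 0..8, and those are all the positions the trace ever visits, so the invariant G(¬rst → X rst) is never violated.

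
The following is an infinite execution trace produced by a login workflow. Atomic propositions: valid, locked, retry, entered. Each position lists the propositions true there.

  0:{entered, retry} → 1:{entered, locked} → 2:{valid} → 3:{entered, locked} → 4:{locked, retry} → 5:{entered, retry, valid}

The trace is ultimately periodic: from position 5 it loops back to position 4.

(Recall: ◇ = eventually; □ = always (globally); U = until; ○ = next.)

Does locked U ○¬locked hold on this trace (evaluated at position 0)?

No

Walking from position 0: at position 0, ○¬locked has not yet held and locked fails, so locked U ○¬locked is false.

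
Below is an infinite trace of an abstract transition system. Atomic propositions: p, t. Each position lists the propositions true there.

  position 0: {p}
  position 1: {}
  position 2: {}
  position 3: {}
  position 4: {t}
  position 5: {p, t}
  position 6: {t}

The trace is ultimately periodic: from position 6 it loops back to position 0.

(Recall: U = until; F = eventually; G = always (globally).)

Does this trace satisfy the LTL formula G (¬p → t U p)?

¬p → t U p must hold at every position from 0 onward. It fails at position 1, so G (¬p → t U p) is false.
Positions where ¬p holds: 1, 2, 3, 4, 6.
Check t U p at each: 1→fails, 2→fails, 3→fails, 4→ok, 6→ok.

No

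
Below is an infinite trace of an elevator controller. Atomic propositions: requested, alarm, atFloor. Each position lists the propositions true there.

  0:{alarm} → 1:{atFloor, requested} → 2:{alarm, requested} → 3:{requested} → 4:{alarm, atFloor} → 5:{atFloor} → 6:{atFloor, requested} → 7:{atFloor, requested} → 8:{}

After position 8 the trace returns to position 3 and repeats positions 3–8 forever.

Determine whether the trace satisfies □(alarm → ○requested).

alarm → ○requested must hold at every position from 0 onward. It fails at position 4, so □(alarm → ○requested) is false.
Positions where alarm holds: 0, 2, 4.
Check ○requested at each: 0→ok, 2→ok, 4→fails.

Does not hold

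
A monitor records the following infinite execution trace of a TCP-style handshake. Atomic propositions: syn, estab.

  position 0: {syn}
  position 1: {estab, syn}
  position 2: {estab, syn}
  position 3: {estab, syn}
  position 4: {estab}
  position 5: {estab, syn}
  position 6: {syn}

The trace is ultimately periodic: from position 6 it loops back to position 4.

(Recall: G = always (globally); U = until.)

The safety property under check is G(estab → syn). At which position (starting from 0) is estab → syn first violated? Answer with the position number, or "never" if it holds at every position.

4

Check estab → syn at each position in order: 0 ✓, 1 ✓, 2 ✓, 3 ✓.
At position 4 the labels are {estab}, so estab → syn is false there. This is the first violation.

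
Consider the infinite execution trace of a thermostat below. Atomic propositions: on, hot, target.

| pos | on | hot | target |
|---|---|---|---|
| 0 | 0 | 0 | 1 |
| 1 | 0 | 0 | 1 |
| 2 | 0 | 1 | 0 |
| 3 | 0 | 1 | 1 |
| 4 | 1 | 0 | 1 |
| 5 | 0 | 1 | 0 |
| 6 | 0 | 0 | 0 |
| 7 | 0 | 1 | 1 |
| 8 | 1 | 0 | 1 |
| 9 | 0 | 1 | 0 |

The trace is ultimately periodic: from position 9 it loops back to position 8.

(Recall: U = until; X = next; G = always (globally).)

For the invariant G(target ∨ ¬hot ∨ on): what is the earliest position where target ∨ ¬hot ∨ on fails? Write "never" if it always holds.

2

Check target ∨ ¬hot ∨ on at each position in order: 0 ✓, 1 ✓.
At position 2 the labels are {hot}, so target ∨ ¬hot ∨ on is false there. This is the first violation.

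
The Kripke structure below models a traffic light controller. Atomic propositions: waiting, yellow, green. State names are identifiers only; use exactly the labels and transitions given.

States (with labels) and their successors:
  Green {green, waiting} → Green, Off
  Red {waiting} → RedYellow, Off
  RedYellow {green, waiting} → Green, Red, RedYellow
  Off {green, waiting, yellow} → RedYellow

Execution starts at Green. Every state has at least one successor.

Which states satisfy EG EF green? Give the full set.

{Green, Red, RedYellow, Off}

States satisfying EF green: {Green, Red, RedYellow, Off}.
States satisfying EG EF green: {Green, Red, RedYellow, Off}.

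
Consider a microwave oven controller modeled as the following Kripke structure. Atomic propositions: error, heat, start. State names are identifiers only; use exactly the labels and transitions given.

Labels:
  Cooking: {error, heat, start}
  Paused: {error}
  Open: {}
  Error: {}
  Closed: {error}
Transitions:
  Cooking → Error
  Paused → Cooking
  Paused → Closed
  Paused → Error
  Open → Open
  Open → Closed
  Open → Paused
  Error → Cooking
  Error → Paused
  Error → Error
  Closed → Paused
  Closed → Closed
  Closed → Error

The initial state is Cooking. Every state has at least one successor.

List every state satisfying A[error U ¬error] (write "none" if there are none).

{Cooking, Open, Error}

States satisfying error: {Cooking, Paused, Closed}.
States satisfying ¬error: {Open, Error}.
States satisfying A[error U ¬error]: {Cooking, Open, Error}.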